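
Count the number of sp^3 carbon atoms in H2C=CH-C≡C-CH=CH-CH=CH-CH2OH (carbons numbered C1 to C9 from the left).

1

C1: sp2
C2: sp2
C3: sp
C4: sp
C5: sp2
C6: sp2
C7: sp2
C8: sp2
C9: sp3 ✓
C9 → 1 sp3 carbon.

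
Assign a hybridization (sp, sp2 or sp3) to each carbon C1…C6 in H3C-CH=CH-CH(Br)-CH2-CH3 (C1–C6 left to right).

C1 sp3, C2 sp2, C3 sp2, C4 sp3, C5 sp3, C6 sp3

C1 — 4 σ bonds. Steric number 4, so sp3.
C2 (3 σ bonds, plus one π bond) has steric number 3: sp2.
C3 (3 σ bonds, plus one π bond) has steric number 3: sp2.
C4: 4 σ bonds; 4 regions of electron density → sp3.
C5: 4 σ bonds; 4 regions of electron density → sp3.
C6 has 4 σ bonds: steric number 4 → sp3.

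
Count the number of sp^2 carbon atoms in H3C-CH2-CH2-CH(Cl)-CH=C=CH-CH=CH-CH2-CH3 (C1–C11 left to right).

4

C1: sp3
C2: sp3
C3: sp3
C4: sp3
C5: sp2 ✓
C6: sp
C7: sp2 ✓
C8: sp2 ✓
C9: sp2 ✓
C10: sp3
C11: sp3
C5, C7, C8, C9 → 4 sp2 carbons.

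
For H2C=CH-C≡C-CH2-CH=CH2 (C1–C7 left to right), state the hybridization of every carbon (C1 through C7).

C1 sp2, C2 sp2, C3 sp, C4 sp, C5 sp3, C6 sp2, C7 sp2

C1: 3 σ bonds, plus one π bond; 3 regions of electron density → sp2.
C2 is sp2: 3 σ bonds, plus one π bond, 3 electron-density regions.
C3 — 2 σ bonds, plus two π bonds. Steric number 2, so sp.
C4 (2 σ bonds, plus two π bonds) has steric number 2: sp.
C5 carries 4 σ bonds, giving a steric number of 4, so it is sp3.
C6: 3 σ bonds, plus one π bond; 3 regions of electron density → sp2.
C7 — 3 σ bonds, plus one π bond. Steric number 3, so sp2.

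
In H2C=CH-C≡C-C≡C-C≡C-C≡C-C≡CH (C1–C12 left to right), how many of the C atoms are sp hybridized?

C1: sp2
C2: sp2
C3: sp ✓
C4: sp ✓
C5: sp ✓
C6: sp ✓
C7: sp ✓
C8: sp ✓
C9: sp ✓
C10: sp ✓
C11: sp ✓
C12: sp ✓
C3, C4, C5, C6, C7, C8, C9, C10, C11, C12 → 10 sp carbons.

10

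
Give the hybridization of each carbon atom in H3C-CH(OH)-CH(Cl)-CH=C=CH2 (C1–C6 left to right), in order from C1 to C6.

C1 sp3, C2 sp3, C3 sp3, C4 sp2, C5 sp, C6 sp2

C1: 4 σ bonds — 4 electron domains, sp3.
C2 carries 4 σ bonds, giving a steric number of 4, so it is sp3.
C3 (4 σ bonds) has steric number 4: sp3.
C4 — 3 σ bonds, plus one π bond. Steric number 3, so sp2.
C5 (2 σ bonds, plus two π bonds) has steric number 2: sp.
C6 is sp2: 3 σ bonds, plus one π bond, 3 electron-density regions.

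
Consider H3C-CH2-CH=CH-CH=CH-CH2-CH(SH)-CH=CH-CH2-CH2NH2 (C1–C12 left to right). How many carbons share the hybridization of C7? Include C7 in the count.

C7 is sp3 (only σ bonds).
C1: sp3 ✓
C2: sp3 ✓
C3: sp2
C4: sp2
C5: sp2
C6: sp2
C7: sp3 ✓
C8: sp3 ✓
C9: sp2
C10: sp2
C11: sp3 ✓
C12: sp3 ✓
6 carbons are sp3.

6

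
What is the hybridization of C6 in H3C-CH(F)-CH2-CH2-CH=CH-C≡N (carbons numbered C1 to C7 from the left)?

C6 is sp2: 3 σ bonds, plus one π bond, 3 electron-density regions.

sp^2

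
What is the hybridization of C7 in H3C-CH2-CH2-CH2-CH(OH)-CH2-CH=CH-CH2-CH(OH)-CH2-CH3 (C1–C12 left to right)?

C7 — 3 σ bonds, plus one π bond. Steric number 3, so sp2.

sp2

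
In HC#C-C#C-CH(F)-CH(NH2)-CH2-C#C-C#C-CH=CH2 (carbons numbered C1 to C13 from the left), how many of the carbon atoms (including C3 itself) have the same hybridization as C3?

8

C3 is sp (two π bonds).
C1: sp ✓
C2: sp ✓
C3: sp ✓
C4: sp ✓
C5: sp3
C6: sp3
C7: sp3
C8: sp ✓
C9: sp ✓
C10: sp ✓
C11: sp ✓
C12: sp2
C13: sp2
8 carbons are sp.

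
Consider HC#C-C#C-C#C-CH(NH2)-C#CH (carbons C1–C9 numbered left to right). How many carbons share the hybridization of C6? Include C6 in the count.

C6 is sp (two π bonds).
C1: sp ✓
C2: sp ✓
C3: sp ✓
C4: sp ✓
C5: sp ✓
C6: sp ✓
C7: sp3
C8: sp ✓
C9: sp ✓
8 carbons are sp.

8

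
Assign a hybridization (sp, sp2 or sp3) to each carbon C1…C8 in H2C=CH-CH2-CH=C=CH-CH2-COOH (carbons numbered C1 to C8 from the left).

C1 is sp2: 3 σ bonds, plus one π bond, 3 electron-density regions.
C2 — 3 σ bonds, plus one π bond. Steric number 3, so sp2.
C3: 4 σ bonds — 4 electron domains, sp3.
C4 has 3 σ bonds, plus one π bond: steric number 3 → sp2.
C5 is sp: 2 σ bonds, plus two π bonds, 2 electron-density regions.
C6: 3 σ bonds, plus one π bond; 3 regions of electron density → sp2.
C7: 4 σ bonds; 4 regions of electron density → sp3.
C8: 3 σ bonds, plus one π bond — 3 electron domains, sp2.

C1 sp2, C2 sp2, C3 sp3, C4 sp2, C5 sp, C6 sp2, C7 sp3, C8 sp2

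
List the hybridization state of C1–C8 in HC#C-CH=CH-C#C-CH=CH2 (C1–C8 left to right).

C1 (2 σ bonds, plus two π bonds) has steric number 2: sp.
C2 — 2 σ bonds, plus two π bonds. Steric number 2, so sp.
C3: 3 σ bonds, plus one π bond — 3 electron domains, sp2.
C4 carries 3 σ bonds, plus one π bond, giving a steric number of 3, so it is sp2.
C5 carries 2 σ bonds, plus two π bonds, giving a steric number of 2, so it is sp.
C6 carries 2 σ bonds, plus two π bonds, giving a steric number of 2, so it is sp.
C7 carries 3 σ bonds, plus one π bond, giving a steric number of 3, so it is sp2.
C8 (3 σ bonds, plus one π bond) has steric number 3: sp2.

C1 sp, C2 sp, C3 sp2, C4 sp2, C5 sp, C6 sp, C7 sp2, C8 sp2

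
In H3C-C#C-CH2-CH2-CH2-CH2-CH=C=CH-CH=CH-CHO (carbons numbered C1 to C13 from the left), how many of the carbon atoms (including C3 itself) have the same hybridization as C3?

3

C3 is sp (two π bonds).
C1: sp3
C2: sp ✓
C3: sp ✓
C4: sp3
C5: sp3
C6: sp3
C7: sp3
C8: sp2
C9: sp ✓
C10: sp2
C11: sp2
C12: sp2
C13: sp2
3 carbons are sp.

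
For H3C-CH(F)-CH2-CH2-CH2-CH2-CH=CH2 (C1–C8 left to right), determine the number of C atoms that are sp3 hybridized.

6

C1: sp3 ✓
C2: sp3 ✓
C3: sp3 ✓
C4: sp3 ✓
C5: sp3 ✓
C6: sp3 ✓
C7: sp2
C8: sp2
C1, C2, C3, C4, C5, C6 → 6 sp3 carbons.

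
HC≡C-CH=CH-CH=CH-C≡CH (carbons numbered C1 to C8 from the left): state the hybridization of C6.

C6 carries 3 σ bonds, plus one π bond, giving a steric number of 3, so it is sp2.

sp²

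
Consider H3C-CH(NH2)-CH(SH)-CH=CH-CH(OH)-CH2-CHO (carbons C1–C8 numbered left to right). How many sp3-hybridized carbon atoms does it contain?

5

C1: sp3 ✓
C2: sp3 ✓
C3: sp3 ✓
C4: sp2
C5: sp2
C6: sp3 ✓
C7: sp3 ✓
C8: sp2
C1, C2, C3, C6, C7 → 5 sp3 carbons.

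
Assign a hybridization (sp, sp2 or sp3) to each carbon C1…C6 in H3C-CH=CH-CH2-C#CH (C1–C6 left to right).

C1 carries 4 σ bonds, giving a steric number of 4, so it is sp3.
C2 has 3 σ bonds, plus one π bond: steric number 3 → sp2.
C3 carries 3 σ bonds, plus one π bond, giving a steric number of 3, so it is sp2.
C4 carries 4 σ bonds, giving a steric number of 4, so it is sp3.
C5 — 2 σ bonds, plus two π bonds. Steric number 2, so sp.
C6 (2 σ bonds, plus two π bonds) has steric number 2: sp.

C1 sp3, C2 sp2, C3 sp2, C4 sp3, C5 sp, C6 sp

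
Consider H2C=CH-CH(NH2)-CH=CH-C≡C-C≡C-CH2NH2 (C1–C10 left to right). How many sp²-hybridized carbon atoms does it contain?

C1: sp2 ✓
C2: sp2 ✓
C3: sp3
C4: sp2 ✓
C5: sp2 ✓
C6: sp
C7: sp
C8: sp
C9: sp
C10: sp3
C1, C2, C4, C5 → 4 sp2 carbons.

4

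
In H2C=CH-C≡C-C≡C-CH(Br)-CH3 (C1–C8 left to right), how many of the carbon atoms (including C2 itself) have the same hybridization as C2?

C2 is sp2 (one π bond).
C1: sp2 ✓
C2: sp2 ✓
C3: sp
C4: sp
C5: sp
C6: sp
C7: sp3
C8: sp3
2 carbons are sp2.

2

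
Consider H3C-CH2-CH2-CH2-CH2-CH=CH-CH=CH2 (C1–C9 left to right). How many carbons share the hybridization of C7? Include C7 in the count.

C7 is sp2 (one π bond).
C1: sp3
C2: sp3
C3: sp3
C4: sp3
C5: sp3
C6: sp2 ✓
C7: sp2 ✓
C8: sp2 ✓
C9: sp2 ✓
4 carbons are sp2.

4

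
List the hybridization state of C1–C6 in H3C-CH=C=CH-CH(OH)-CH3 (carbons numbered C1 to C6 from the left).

C1 sp3, C2 sp2, C3 sp, C4 sp2, C5 sp3, C6 sp3

C1: 4 σ bonds — 4 electron domains, sp3.
C2 carries 3 σ bonds, plus one π bond, giving a steric number of 3, so it is sp2.
C3 is sp: 2 σ bonds, plus two π bonds, 2 electron-density regions.
C4 carries 3 σ bonds, plus one π bond, giving a steric number of 3, so it is sp2.
C5 is sp3: 4 σ bonds, 4 electron-density regions.
C6 has 4 σ bonds: steric number 4 → sp3.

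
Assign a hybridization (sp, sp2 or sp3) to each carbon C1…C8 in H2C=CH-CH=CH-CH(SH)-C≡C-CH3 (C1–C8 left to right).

C1 carries 3 σ bonds, plus one π bond, giving a steric number of 3, so it is sp2.
C2 (3 σ bonds, plus one π bond) has steric number 3: sp2.
C3 — 3 σ bonds, plus one π bond. Steric number 3, so sp2.
C4: 3 σ bonds, plus one π bond — 3 electron domains, sp2.
C5 (4 σ bonds) has steric number 4: sp3.
C6: 2 σ bonds, plus two π bonds; 2 regions of electron density → sp.
C7: 2 σ bonds, plus two π bonds; 2 regions of electron density → sp.
C8: 4 σ bonds — 4 electron domains, sp3.

C1 sp2, C2 sp2, C3 sp2, C4 sp2, C5 sp3, C6 sp, C7 sp, C8 sp3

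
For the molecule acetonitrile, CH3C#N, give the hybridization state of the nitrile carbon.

The nitrile carbon is sp: 2 σ bonds, plus two π bonds, 2 electron-density regions.

sp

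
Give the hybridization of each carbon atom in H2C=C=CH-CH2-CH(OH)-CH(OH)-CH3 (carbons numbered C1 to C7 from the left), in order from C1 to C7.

C1 sp2, C2 sp, C3 sp2, C4 sp3, C5 sp3, C6 sp3, C7 sp3

C1 carries 3 σ bonds, plus one π bond, giving a steric number of 3, so it is sp2.
C2 — 2 σ bonds, plus two π bonds. Steric number 2, so sp.
C3: 3 σ bonds, plus one π bond; 3 regions of electron density → sp2.
C4 — 4 σ bonds. Steric number 4, so sp3.
C5: 4 σ bonds — 4 electron domains, sp3.
C6 — 4 σ bonds. Steric number 4, so sp3.
C7 carries 4 σ bonds, giving a steric number of 4, so it is sp3.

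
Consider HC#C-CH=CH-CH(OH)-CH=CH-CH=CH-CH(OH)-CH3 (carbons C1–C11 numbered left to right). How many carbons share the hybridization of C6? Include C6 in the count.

6

C6 is sp2 (one π bond).
C1: sp
C2: sp
C3: sp2 ✓
C4: sp2 ✓
C5: sp3
C6: sp2 ✓
C7: sp2 ✓
C8: sp2 ✓
C9: sp2 ✓
C10: sp3
C11: sp3
6 carbons are sp2.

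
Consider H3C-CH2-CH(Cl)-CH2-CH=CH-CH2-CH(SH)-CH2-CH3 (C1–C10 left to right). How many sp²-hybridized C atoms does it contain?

C1: sp3
C2: sp3
C3: sp3
C4: sp3
C5: sp2 ✓
C6: sp2 ✓
C7: sp3
C8: sp3
C9: sp3
C10: sp3
C5, C6 → 2 sp2 carbons.

2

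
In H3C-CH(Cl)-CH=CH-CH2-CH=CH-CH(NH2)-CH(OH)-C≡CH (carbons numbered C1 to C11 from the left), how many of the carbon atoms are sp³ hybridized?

5

C1: sp3 ✓
C2: sp3 ✓
C3: sp2
C4: sp2
C5: sp3 ✓
C6: sp2
C7: sp2
C8: sp3 ✓
C9: sp3 ✓
C10: sp
C11: sp
C1, C2, C5, C8, C9 → 5 sp3 carbons.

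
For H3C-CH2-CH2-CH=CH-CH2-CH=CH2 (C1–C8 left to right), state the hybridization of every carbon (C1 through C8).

C1 sp3, C2 sp3, C3 sp3, C4 sp2, C5 sp2, C6 sp3, C7 sp2, C8 sp2

C1 has 4 σ bonds: steric number 4 → sp3.
C2: 4 σ bonds; 4 regions of electron density → sp3.
C3 — 4 σ bonds. Steric number 4, so sp3.
C4 carries 3 σ bonds, plus one π bond, giving a steric number of 3, so it is sp2.
C5: 3 σ bonds, plus one π bond; 3 regions of electron density → sp2.
C6 — 4 σ bonds. Steric number 4, so sp3.
C7 — 3 σ bonds, plus one π bond. Steric number 3, so sp2.
C8 has 3 σ bonds, plus one π bond: steric number 3 → sp2.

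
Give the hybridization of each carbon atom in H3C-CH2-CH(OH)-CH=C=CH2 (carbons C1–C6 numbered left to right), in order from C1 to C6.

C1 is sp3: 4 σ bonds, 4 electron-density regions.
C2 — 4 σ bonds. Steric number 4, so sp3.
C3 has 4 σ bonds: steric number 4 → sp3.
C4 is sp2: 3 σ bonds, plus one π bond, 3 electron-density regions.
C5 — 2 σ bonds, plus two π bonds. Steric number 2, so sp.
C6 is sp2: 3 σ bonds, plus one π bond, 3 electron-density regions.

C1 sp3, C2 sp3, C3 sp3, C4 sp2, C5 sp, C6 sp2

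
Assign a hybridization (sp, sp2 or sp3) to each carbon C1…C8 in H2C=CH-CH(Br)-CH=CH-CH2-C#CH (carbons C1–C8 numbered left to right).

C1 carries 3 σ bonds, plus one π bond, giving a steric number of 3, so it is sp2.
C2 carries 3 σ bonds, plus one π bond, giving a steric number of 3, so it is sp2.
C3 (4 σ bonds) has steric number 4: sp3.
C4 carries 3 σ bonds, plus one π bond, giving a steric number of 3, so it is sp2.
C5 — 3 σ bonds, plus one π bond. Steric number 3, so sp2.
C6 is sp3: 4 σ bonds, 4 electron-density regions.
C7 carries 2 σ bonds, plus two π bonds, giving a steric number of 2, so it is sp.
C8 has 2 σ bonds, plus two π bonds: steric number 2 → sp.

C1 sp2, C2 sp2, C3 sp3, C4 sp2, C5 sp2, C6 sp3, C7 sp, C8 sp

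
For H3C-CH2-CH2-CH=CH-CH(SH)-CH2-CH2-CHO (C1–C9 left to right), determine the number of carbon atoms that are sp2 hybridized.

3

C1: sp3
C2: sp3
C3: sp3
C4: sp2 ✓
C5: sp2 ✓
C6: sp3
C7: sp3
C8: sp3
C9: sp2 ✓
C4, C5, C9 → 3 sp2 carbons.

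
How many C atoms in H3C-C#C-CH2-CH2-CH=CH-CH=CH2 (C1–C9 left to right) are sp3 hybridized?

C1: sp3 ✓
C2: sp
C3: sp
C4: sp3 ✓
C5: sp3 ✓
C6: sp2
C7: sp2
C8: sp2
C9: sp2
C1, C4, C5 → 3 sp3 carbons.

3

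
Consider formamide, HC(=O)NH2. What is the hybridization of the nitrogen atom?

Amide resonance delocalises the N lone pair; N is planar sp2.

sp2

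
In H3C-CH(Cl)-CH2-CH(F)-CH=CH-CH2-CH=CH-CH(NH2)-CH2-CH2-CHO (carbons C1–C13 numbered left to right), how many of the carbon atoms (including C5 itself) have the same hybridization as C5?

C5 is sp2 (one π bond).
C1: sp3
C2: sp3
C3: sp3
C4: sp3
C5: sp2 ✓
C6: sp2 ✓
C7: sp3
C8: sp2 ✓
C9: sp2 ✓
C10: sp3
C11: sp3
C12: sp3
C13: sp2 ✓
5 carbons are sp2.

5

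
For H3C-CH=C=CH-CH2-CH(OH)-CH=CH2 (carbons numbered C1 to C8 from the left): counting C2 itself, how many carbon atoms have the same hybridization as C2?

C2 is sp2 (one π bond).
C1: sp3
C2: sp2 ✓
C3: sp
C4: sp2 ✓
C5: sp3
C6: sp3
C7: sp2 ✓
C8: sp2 ✓
4 carbons are sp2.

4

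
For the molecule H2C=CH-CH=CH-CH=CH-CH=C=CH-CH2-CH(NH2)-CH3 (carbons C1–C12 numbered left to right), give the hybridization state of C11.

sp3

C11 is sp3: 4 σ bonds, 4 electron-density regions.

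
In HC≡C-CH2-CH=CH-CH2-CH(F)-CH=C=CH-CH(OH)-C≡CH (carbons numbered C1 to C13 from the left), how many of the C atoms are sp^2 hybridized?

C1: sp
C2: sp
C3: sp3
C4: sp2 ✓
C5: sp2 ✓
C6: sp3
C7: sp3
C8: sp2 ✓
C9: sp
C10: sp2 ✓
C11: sp3
C12: sp
C13: sp
C4, C5, C8, C10 → 4 sp2 carbons.

4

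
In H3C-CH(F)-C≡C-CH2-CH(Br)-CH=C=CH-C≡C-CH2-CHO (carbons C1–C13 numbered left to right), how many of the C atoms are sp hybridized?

5

C1: sp3
C2: sp3
C3: sp ✓
C4: sp ✓
C5: sp3
C6: sp3
C7: sp2
C8: sp ✓
C9: sp2
C10: sp ✓
C11: sp ✓
C12: sp3
C13: sp2
C3, C4, C8, C10, C11 → 5 sp carbons.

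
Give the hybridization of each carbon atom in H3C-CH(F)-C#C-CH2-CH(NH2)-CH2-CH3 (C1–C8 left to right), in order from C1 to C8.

C1 sp3, C2 sp3, C3 sp, C4 sp, C5 sp3, C6 sp3, C7 sp3, C8 sp3

C1 — 4 σ bonds. Steric number 4, so sp3.
C2 — 4 σ bonds. Steric number 4, so sp3.
C3 has 2 σ bonds, plus two π bonds: steric number 2 → sp.
C4 carries 2 σ bonds, plus two π bonds, giving a steric number of 2, so it is sp.
C5 — 4 σ bonds. Steric number 4, so sp3.
C6: 4 σ bonds; 4 regions of electron density → sp3.
C7: 4 σ bonds — 4 electron domains, sp3.
C8 is sp3: 4 σ bonds, 4 electron-density regions.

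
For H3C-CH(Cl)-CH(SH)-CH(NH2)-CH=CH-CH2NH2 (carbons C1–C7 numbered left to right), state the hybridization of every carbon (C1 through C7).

C1 sp3, C2 sp3, C3 sp3, C4 sp3, C5 sp2, C6 sp2, C7 sp3

C1 carries 4 σ bonds, giving a steric number of 4, so it is sp3.
C2 has 4 σ bonds: steric number 4 → sp3.
C3 is sp3: 4 σ bonds, 4 electron-density regions.
C4 carries 4 σ bonds, giving a steric number of 4, so it is sp3.
C5 carries 3 σ bonds, plus one π bond, giving a steric number of 3, so it is sp2.
C6 has 3 σ bonds, plus one π bond: steric number 3 → sp2.
C7: 4 σ bonds; 4 regions of electron density → sp3.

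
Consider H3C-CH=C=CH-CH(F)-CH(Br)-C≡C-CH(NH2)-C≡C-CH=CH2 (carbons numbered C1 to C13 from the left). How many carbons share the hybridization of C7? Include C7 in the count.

C7 is sp (two π bonds).
C1: sp3
C2: sp2
C3: sp ✓
C4: sp2
C5: sp3
C6: sp3
C7: sp ✓
C8: sp ✓
C9: sp3
C10: sp ✓
C11: sp ✓
C12: sp2
C13: sp2
5 carbons are sp.

5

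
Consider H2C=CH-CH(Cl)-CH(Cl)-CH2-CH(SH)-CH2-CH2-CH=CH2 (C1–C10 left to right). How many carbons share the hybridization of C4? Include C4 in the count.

C4 is sp3 (only σ bonds).
C1: sp2
C2: sp2
C3: sp3 ✓
C4: sp3 ✓
C5: sp3 ✓
C6: sp3 ✓
C7: sp3 ✓
C8: sp3 ✓
C9: sp2
C10: sp2
6 carbons are sp3.

6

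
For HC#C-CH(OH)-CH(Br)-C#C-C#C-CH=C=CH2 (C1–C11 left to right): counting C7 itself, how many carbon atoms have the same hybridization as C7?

C7 is sp (two π bonds).
C1: sp ✓
C2: sp ✓
C3: sp3
C4: sp3
C5: sp ✓
C6: sp ✓
C7: sp ✓
C8: sp ✓
C9: sp2
C10: sp ✓
C11: sp2
7 carbons are sp.

7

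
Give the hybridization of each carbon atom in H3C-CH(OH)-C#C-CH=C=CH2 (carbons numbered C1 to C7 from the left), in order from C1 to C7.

C1: 4 σ bonds — 4 electron domains, sp3.
C2: 4 σ bonds; 4 regions of electron density → sp3.
C3: 2 σ bonds, plus two π bonds; 2 regions of electron density → sp.
C4: 2 σ bonds, plus two π bonds — 2 electron domains, sp.
C5 has 3 σ bonds, plus one π bond: steric number 3 → sp2.
C6 is sp: 2 σ bonds, plus two π bonds, 2 electron-density regions.
C7 carries 3 σ bonds, plus one π bond, giving a steric number of 3, so it is sp2.

C1 sp3, C2 sp3, C3 sp, C4 sp, C5 sp2, C6 sp, C7 sp2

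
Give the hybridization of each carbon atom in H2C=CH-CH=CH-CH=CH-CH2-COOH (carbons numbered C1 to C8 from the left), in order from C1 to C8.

C1 (3 σ bonds, plus one π bond) has steric number 3: sp2.
C2: 3 σ bonds, plus one π bond; 3 regions of electron density → sp2.
C3: 3 σ bonds, plus one π bond; 3 regions of electron density → sp2.
C4 carries 3 σ bonds, plus one π bond, giving a steric number of 3, so it is sp2.
C5 (3 σ bonds, plus one π bond) has steric number 3: sp2.
C6: 3 σ bonds, plus one π bond; 3 regions of electron density → sp2.
C7 has 4 σ bonds: steric number 4 → sp3.
C8: 3 σ bonds, plus one π bond — 3 electron domains, sp2.

C1 sp2, C2 sp2, C3 sp2, C4 sp2, C5 sp2, C6 sp2, C7 sp3, C8 sp2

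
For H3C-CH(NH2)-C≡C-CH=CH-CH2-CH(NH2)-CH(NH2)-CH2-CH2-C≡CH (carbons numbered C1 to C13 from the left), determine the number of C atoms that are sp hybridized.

4

C1: sp3
C2: sp3
C3: sp ✓
C4: sp ✓
C5: sp2
C6: sp2
C7: sp3
C8: sp3
C9: sp3
C10: sp3
C11: sp3
C12: sp ✓
C13: sp ✓
C3, C4, C12, C13 → 4 sp carbons.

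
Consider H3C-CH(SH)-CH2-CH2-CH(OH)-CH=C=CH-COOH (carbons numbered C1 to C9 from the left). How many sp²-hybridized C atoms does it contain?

3

C1: sp3
C2: sp3
C3: sp3
C4: sp3
C5: sp3
C6: sp2 ✓
C7: sp
C8: sp2 ✓
C9: sp2 ✓
C6, C8, C9 → 3 sp2 carbons.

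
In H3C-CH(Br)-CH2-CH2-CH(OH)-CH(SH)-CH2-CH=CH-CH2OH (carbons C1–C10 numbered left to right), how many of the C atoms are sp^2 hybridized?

2

C1: sp3
C2: sp3
C3: sp3
C4: sp3
C5: sp3
C6: sp3
C7: sp3
C8: sp2 ✓
C9: sp2 ✓
C10: sp3
C8, C9 → 2 sp2 carbons.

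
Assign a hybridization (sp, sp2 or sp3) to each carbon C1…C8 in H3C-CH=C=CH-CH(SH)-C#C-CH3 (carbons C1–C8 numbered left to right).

C1: 4 σ bonds; 4 regions of electron density → sp3.
C2: 3 σ bonds, plus one π bond; 3 regions of electron density → sp2.
C3: 2 σ bonds, plus two π bonds — 2 electron domains, sp.
C4: 3 σ bonds, plus one π bond; 3 regions of electron density → sp2.
C5: 4 σ bonds; 4 regions of electron density → sp3.
C6: 2 σ bonds, plus two π bonds; 2 regions of electron density → sp.
C7 carries 2 σ bonds, plus two π bonds, giving a steric number of 2, so it is sp.
C8 has 4 σ bonds: steric number 4 → sp3.

C1 sp3, C2 sp2, C3 sp, C4 sp2, C5 sp3, C6 sp, C7 sp, C8 sp3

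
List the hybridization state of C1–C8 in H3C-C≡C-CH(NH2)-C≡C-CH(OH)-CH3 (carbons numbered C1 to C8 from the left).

C1 sp3, C2 sp, C3 sp, C4 sp3, C5 sp, C6 sp, C7 sp3, C8 sp3

C1 is sp3: 4 σ bonds, 4 electron-density regions.
C2: 2 σ bonds, plus two π bonds — 2 electron domains, sp.
C3: 2 σ bonds, plus two π bonds — 2 electron domains, sp.
C4 carries 4 σ bonds, giving a steric number of 4, so it is sp3.
C5 carries 2 σ bonds, plus two π bonds, giving a steric number of 2, so it is sp.
C6 (2 σ bonds, plus two π bonds) has steric number 2: sp.
C7 (4 σ bonds) has steric number 4: sp3.
C8 carries 4 σ bonds, giving a steric number of 4, so it is sp3.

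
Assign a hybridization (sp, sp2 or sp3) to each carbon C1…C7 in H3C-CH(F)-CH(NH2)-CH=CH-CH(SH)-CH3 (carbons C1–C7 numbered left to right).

C1 sp3, C2 sp3, C3 sp3, C4 sp2, C5 sp2, C6 sp3, C7 sp3

C1 is sp3: 4 σ bonds, 4 electron-density regions.
C2: 4 σ bonds — 4 electron domains, sp3.
C3 has 4 σ bonds: steric number 4 → sp3.
C4 carries 3 σ bonds, plus one π bond, giving a steric number of 3, so it is sp2.
C5 (3 σ bonds, plus one π bond) has steric number 3: sp2.
C6 has 4 σ bonds: steric number 4 → sp3.
C7 (4 σ bonds) has steric number 4: sp3.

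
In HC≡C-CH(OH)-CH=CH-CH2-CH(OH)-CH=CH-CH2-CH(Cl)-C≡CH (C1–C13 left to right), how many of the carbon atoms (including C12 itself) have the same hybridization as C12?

4

C12 is sp (two π bonds).
C1: sp ✓
C2: sp ✓
C3: sp3
C4: sp2
C5: sp2
C6: sp3
C7: sp3
C8: sp2
C9: sp2
C10: sp3
C11: sp3
C12: sp ✓
C13: sp ✓
4 carbons are sp.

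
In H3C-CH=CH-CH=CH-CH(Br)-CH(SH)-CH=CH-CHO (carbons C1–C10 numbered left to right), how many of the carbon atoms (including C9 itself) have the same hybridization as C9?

7

C9 is sp2 (one π bond).
C1: sp3
C2: sp2 ✓
C3: sp2 ✓
C4: sp2 ✓
C5: sp2 ✓
C6: sp3
C7: sp3
C8: sp2 ✓
C9: sp2 ✓
C10: sp2 ✓
7 carbons are sp2.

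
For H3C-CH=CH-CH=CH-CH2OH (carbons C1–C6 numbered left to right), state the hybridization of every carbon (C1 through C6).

C1: 4 σ bonds — 4 electron domains, sp3.
C2 — 3 σ bonds, plus one π bond. Steric number 3, so sp2.
C3: 3 σ bonds, plus one π bond; 3 regions of electron density → sp2.
C4 is sp2: 3 σ bonds, plus one π bond, 3 electron-density regions.
C5 has 3 σ bonds, plus one π bond: steric number 3 → sp2.
C6 — 4 σ bonds. Steric number 4, so sp3.

C1 sp3, C2 sp2, C3 sp2, C4 sp2, C5 sp2, C6 sp3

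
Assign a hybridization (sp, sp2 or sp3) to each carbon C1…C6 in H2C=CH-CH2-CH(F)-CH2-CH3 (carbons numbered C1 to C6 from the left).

C1 sp2, C2 sp2, C3 sp3, C4 sp3, C5 sp3, C6 sp3

C1 (3 σ bonds, plus one π bond) has steric number 3: sp2.
C2 — 3 σ bonds, plus one π bond. Steric number 3, so sp2.
C3: 4 σ bonds; 4 regions of electron density → sp3.
C4 carries 4 σ bonds, giving a steric number of 4, so it is sp3.
C5 is sp3: 4 σ bonds, 4 electron-density regions.
C6 (4 σ bonds) has steric number 4: sp3.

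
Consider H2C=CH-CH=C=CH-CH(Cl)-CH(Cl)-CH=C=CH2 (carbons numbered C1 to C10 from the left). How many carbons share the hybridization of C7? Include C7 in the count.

C7 is sp3 (only σ bonds).
C1: sp2
C2: sp2
C3: sp2
C4: sp
C5: sp2
C6: sp3 ✓
C7: sp3 ✓
C8: sp2
C9: sp
C10: sp2
2 carbons are sp3.

2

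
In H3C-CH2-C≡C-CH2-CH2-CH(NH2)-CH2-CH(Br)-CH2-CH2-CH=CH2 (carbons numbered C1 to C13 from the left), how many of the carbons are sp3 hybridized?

9

C1: sp3 ✓
C2: sp3 ✓
C3: sp
C4: sp
C5: sp3 ✓
C6: sp3 ✓
C7: sp3 ✓
C8: sp3 ✓
C9: sp3 ✓
C10: sp3 ✓
C11: sp3 ✓
C12: sp2
C13: sp2
C1, C2, C5, C6, C7, C8, C9, C10, C11 → 9 sp3 carbons.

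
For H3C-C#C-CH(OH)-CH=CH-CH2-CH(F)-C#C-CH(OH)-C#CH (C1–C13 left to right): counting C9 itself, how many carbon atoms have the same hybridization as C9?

C9 is sp (two π bonds).
C1: sp3
C2: sp ✓
C3: sp ✓
C4: sp3
C5: sp2
C6: sp2
C7: sp3
C8: sp3
C9: sp ✓
C10: sp ✓
C11: sp3
C12: sp ✓
C13: sp ✓
6 carbons are sp.

6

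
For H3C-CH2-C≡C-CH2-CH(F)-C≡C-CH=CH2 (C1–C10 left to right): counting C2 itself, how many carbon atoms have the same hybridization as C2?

4

C2 is sp3 (only σ bonds).
C1: sp3 ✓
C2: sp3 ✓
C3: sp
C4: sp
C5: sp3 ✓
C6: sp3 ✓
C7: sp
C8: sp
C9: sp2
C10: sp2
4 carbons are sp3.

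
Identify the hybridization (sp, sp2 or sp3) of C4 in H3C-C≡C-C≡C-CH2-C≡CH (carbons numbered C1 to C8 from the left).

C4 has 2 σ bonds, plus two π bonds: steric number 2 → sp.

sp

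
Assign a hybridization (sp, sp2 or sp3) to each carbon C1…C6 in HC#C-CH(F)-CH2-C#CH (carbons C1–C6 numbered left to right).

C1 — 2 σ bonds, plus two π bonds. Steric number 2, so sp.
C2 — 2 σ bonds, plus two π bonds. Steric number 2, so sp.
C3: 4 σ bonds; 4 regions of electron density → sp3.
C4 has 4 σ bonds: steric number 4 → sp3.
C5 has 2 σ bonds, plus two π bonds: steric number 2 → sp.
C6: 2 σ bonds, plus two π bonds; 2 regions of electron density → sp.

C1 sp, C2 sp, C3 sp3, C4 sp3, C5 sp, C6 sp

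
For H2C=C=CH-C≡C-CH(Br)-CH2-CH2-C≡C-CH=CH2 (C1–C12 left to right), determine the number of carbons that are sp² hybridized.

C1: sp2 ✓
C2: sp
C3: sp2 ✓
C4: sp
C5: sp
C6: sp3
C7: sp3
C8: sp3
C9: sp
C10: sp
C11: sp2 ✓
C12: sp2 ✓
C1, C3, C11, C12 → 4 sp2 carbons.

4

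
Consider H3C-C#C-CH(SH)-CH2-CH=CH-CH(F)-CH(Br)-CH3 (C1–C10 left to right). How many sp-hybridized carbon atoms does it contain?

C1: sp3
C2: sp ✓
C3: sp ✓
C4: sp3
C5: sp3
C6: sp2
C7: sp2
C8: sp3
C9: sp3
C10: sp3
C2, C3 → 2 sp carbons.

2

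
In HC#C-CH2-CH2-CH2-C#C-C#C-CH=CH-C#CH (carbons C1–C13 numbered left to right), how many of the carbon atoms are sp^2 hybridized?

2

C1: sp
C2: sp
C3: sp3
C4: sp3
C5: sp3
C6: sp
C7: sp
C8: sp
C9: sp
C10: sp2 ✓
C11: sp2 ✓
C12: sp
C13: sp
C10, C11 → 2 sp2 carbons.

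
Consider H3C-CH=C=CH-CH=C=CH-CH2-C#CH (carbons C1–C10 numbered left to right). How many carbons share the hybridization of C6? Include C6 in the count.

4

C6 is sp (two π bonds).
C1: sp3
C2: sp2
C3: sp ✓
C4: sp2
C5: sp2
C6: sp ✓
C7: sp2
C8: sp3
C9: sp ✓
C10: sp ✓
4 carbons are sp.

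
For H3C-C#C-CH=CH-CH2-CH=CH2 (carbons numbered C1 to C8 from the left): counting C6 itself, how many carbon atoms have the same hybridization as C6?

C6 is sp3 (only σ bonds).
C1: sp3 ✓
C2: sp
C3: sp
C4: sp2
C5: sp2
C6: sp3 ✓
C7: sp2
C8: sp2
2 carbons are sp3.

2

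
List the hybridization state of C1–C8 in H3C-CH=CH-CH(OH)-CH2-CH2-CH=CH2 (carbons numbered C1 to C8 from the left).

C1 (4 σ bonds) has steric number 4: sp3.
C2 (3 σ bonds, plus one π bond) has steric number 3: sp2.
C3 has 3 σ bonds, plus one π bond: steric number 3 → sp2.
C4 is sp3: 4 σ bonds, 4 electron-density regions.
C5: 4 σ bonds — 4 electron domains, sp3.
C6 has 4 σ bonds: steric number 4 → sp3.
C7: 3 σ bonds, plus one π bond — 3 electron domains, sp2.
C8 (3 σ bonds, plus one π bond) has steric number 3: sp2.

C1 sp3, C2 sp2, C3 sp2, C4 sp3, C5 sp3, C6 sp3, C7 sp2, C8 sp2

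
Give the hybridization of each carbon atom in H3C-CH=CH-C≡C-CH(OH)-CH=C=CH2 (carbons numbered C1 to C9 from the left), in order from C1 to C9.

C1 sp3, C2 sp2, C3 sp2, C4 sp, C5 sp, C6 sp3, C7 sp2, C8 sp, C9 sp2

C1: 4 σ bonds; 4 regions of electron density → sp3.
C2 has 3 σ bonds, plus one π bond: steric number 3 → sp2.
C3: 3 σ bonds, plus one π bond — 3 electron domains, sp2.
C4: 2 σ bonds, plus two π bonds — 2 electron domains, sp.
C5: 2 σ bonds, plus two π bonds; 2 regions of electron density → sp.
C6: 4 σ bonds — 4 electron domains, sp3.
C7: 3 σ bonds, plus one π bond; 3 regions of electron density → sp2.
C8 carries 2 σ bonds, plus two π bonds, giving a steric number of 2, so it is sp.
C9 has 3 σ bonds, plus one π bond: steric number 3 → sp2.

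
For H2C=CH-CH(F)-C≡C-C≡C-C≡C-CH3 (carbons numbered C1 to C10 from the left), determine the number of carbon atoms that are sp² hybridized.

2

C1: sp2 ✓
C2: sp2 ✓
C3: sp3
C4: sp
C5: sp
C6: sp
C7: sp
C8: sp
C9: sp
C10: sp3
C1, C2 → 2 sp2 carbons.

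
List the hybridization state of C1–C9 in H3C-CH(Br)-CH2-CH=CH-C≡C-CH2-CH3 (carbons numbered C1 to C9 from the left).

C1 sp3, C2 sp3, C3 sp3, C4 sp2, C5 sp2, C6 sp, C7 sp, C8 sp3, C9 sp3

C1: 4 σ bonds; 4 regions of electron density → sp3.
C2 — 4 σ bonds. Steric number 4, so sp3.
C3 carries 4 σ bonds, giving a steric number of 4, so it is sp3.
C4 carries 3 σ bonds, plus one π bond, giving a steric number of 3, so it is sp2.
C5: 3 σ bonds, plus one π bond; 3 regions of electron density → sp2.
C6 has 2 σ bonds, plus two π bonds: steric number 2 → sp.
C7 carries 2 σ bonds, plus two π bonds, giving a steric number of 2, so it is sp.
C8 has 4 σ bonds: steric number 4 → sp3.
C9 has 4 σ bonds: steric number 4 → sp3.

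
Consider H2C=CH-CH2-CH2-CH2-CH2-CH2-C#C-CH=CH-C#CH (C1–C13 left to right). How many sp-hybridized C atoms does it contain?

C1: sp2
C2: sp2
C3: sp3
C4: sp3
C5: sp3
C6: sp3
C7: sp3
C8: sp ✓
C9: sp ✓
C10: sp2
C11: sp2
C12: sp ✓
C13: sp ✓
C8, C9, C12, C13 → 4 sp carbons.

4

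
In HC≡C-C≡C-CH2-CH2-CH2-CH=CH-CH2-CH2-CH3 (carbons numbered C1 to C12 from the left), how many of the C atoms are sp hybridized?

4

C1: sp ✓
C2: sp ✓
C3: sp ✓
C4: sp ✓
C5: sp3
C6: sp3
C7: sp3
C8: sp2
C9: sp2
C10: sp3
C11: sp3
C12: sp3
C1, C2, C3, C4 → 4 sp carbons.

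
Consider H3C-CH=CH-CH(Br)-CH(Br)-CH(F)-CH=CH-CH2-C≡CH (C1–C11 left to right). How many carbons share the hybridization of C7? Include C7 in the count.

C7 is sp2 (one π bond).
C1: sp3
C2: sp2 ✓
C3: sp2 ✓
C4: sp3
C5: sp3
C6: sp3
C7: sp2 ✓
C8: sp2 ✓
C9: sp3
C10: sp
C11: sp
4 carbons are sp2.

4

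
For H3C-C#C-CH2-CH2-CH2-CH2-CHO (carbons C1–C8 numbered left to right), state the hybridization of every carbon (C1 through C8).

C1 has 4 σ bonds: steric number 4 → sp3.
C2 carries 2 σ bonds, plus two π bonds, giving a steric number of 2, so it is sp.
C3 — 2 σ bonds, plus two π bonds. Steric number 2, so sp.
C4: 4 σ bonds — 4 electron domains, sp3.
C5: 4 σ bonds — 4 electron domains, sp3.
C6: 4 σ bonds; 4 regions of electron density → sp3.
C7 carries 4 σ bonds, giving a steric number of 4, so it is sp3.
C8: 3 σ bonds, plus one π bond; 3 regions of electron density → sp2.

C1 sp3, C2 sp, C3 sp, C4 sp3, C5 sp3, C6 sp3, C7 sp3, C8 sp2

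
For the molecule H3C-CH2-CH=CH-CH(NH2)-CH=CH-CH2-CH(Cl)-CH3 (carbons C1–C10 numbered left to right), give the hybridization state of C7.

C7 carries 3 σ bonds, plus one π bond, giving a steric number of 3, so it is sp2.

sp²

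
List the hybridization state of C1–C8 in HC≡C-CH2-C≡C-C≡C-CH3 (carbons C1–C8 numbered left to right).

C1 sp, C2 sp, C3 sp3, C4 sp, C5 sp, C6 sp, C7 sp, C8 sp3

C1 has 2 σ bonds, plus two π bonds: steric number 2 → sp.
C2 — 2 σ bonds, plus two π bonds. Steric number 2, so sp.
C3: 4 σ bonds; 4 regions of electron density → sp3.
C4 — 2 σ bonds, plus two π bonds. Steric number 2, so sp.
C5 is sp: 2 σ bonds, plus two π bonds, 2 electron-density regions.
C6 has 2 σ bonds, plus two π bonds: steric number 2 → sp.
C7 (2 σ bonds, plus two π bonds) has steric number 2: sp.
C8 — 4 σ bonds. Steric number 4, so sp3.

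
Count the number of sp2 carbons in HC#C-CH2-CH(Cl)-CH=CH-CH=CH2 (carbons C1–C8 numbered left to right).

4

C1: sp
C2: sp
C3: sp3
C4: sp3
C5: sp2 ✓
C6: sp2 ✓
C7: sp2 ✓
C8: sp2 ✓
C5, C6, C7, C8 → 4 sp2 carbons.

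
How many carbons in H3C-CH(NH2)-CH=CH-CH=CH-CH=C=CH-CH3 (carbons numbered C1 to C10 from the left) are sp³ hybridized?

C1: sp3 ✓
C2: sp3 ✓
C3: sp2
C4: sp2
C5: sp2
C6: sp2
C7: sp2
C8: sp
C9: sp2
C10: sp3 ✓
C1, C2, C10 → 3 sp3 carbons.

3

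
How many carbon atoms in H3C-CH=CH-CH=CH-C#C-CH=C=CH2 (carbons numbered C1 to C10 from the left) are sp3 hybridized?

C1: sp3 ✓
C2: sp2
C3: sp2
C4: sp2
C5: sp2
C6: sp
C7: sp
C8: sp2
C9: sp
C10: sp2
C1 → 1 sp3 carbon.

1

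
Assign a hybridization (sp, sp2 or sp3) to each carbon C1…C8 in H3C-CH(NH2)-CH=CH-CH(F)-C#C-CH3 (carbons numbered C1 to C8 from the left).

C1 sp3, C2 sp3, C3 sp2, C4 sp2, C5 sp3, C6 sp, C7 sp, C8 sp3

C1: 4 σ bonds; 4 regions of electron density → sp3.
C2: 4 σ bonds; 4 regions of electron density → sp3.
C3 (3 σ bonds, plus one π bond) has steric number 3: sp2.
C4 is sp2: 3 σ bonds, plus one π bond, 3 electron-density regions.
C5 — 4 σ bonds. Steric number 4, so sp3.
C6 (2 σ bonds, plus two π bonds) has steric number 2: sp.
C7 has 2 σ bonds, plus two π bonds: steric number 2 → sp.
C8: 4 σ bonds — 4 electron domains, sp3.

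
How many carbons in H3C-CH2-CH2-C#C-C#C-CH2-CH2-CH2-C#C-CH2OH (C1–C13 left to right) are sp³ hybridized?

7

C1: sp3 ✓
C2: sp3 ✓
C3: sp3 ✓
C4: sp
C5: sp
C6: sp
C7: sp
C8: sp3 ✓
C9: sp3 ✓
C10: sp3 ✓
C11: sp
C12: sp
C13: sp3 ✓
C1, C2, C3, C8, C9, C10, C13 → 7 sp3 carbons.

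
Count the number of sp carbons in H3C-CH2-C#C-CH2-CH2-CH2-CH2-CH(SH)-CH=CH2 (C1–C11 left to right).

C1: sp3
C2: sp3
C3: sp ✓
C4: sp ✓
C5: sp3
C6: sp3
C7: sp3
C8: sp3
C9: sp3
C10: sp2
C11: sp2
C3, C4 → 2 sp carbons.

2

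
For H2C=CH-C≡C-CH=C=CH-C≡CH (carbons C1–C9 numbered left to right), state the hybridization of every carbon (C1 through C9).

C1 sp2, C2 sp2, C3 sp, C4 sp, C5 sp2, C6 sp, C7 sp2, C8 sp, C9 sp

C1 — 3 σ bonds, plus one π bond. Steric number 3, so sp2.
C2 (3 σ bonds, plus one π bond) has steric number 3: sp2.
C3 (2 σ bonds, plus two π bonds) has steric number 2: sp.
C4 is sp: 2 σ bonds, plus two π bonds, 2 electron-density regions.
C5 carries 3 σ bonds, plus one π bond, giving a steric number of 3, so it is sp2.
C6 has 2 σ bonds, plus two π bonds: steric number 2 → sp.
C7: 3 σ bonds, plus one π bond; 3 regions of electron density → sp2.
C8 carries 2 σ bonds, plus two π bonds, giving a steric number of 2, so it is sp.
C9: 2 σ bonds, plus two π bonds — 2 electron domains, sp.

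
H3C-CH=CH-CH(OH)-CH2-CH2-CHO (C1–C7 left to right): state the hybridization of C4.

sp^3

C4: 4 σ bonds — 4 electron domains, sp3.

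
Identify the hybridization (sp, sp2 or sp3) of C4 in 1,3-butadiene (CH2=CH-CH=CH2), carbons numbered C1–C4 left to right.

sp2

C4: 3 σ bonds, plus one π bond — 3 electron domains, sp2.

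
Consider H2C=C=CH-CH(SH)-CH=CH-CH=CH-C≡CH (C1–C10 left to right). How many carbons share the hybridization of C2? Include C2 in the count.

C2 is sp (two π bonds).
C1: sp2
C2: sp ✓
C3: sp2
C4: sp3
C5: sp2
C6: sp2
C7: sp2
C8: sp2
C9: sp ✓
C10: sp ✓
3 carbons are sp.

3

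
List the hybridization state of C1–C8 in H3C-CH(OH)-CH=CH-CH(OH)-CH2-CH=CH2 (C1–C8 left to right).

C1 (4 σ bonds) has steric number 4: sp3.
C2: 4 σ bonds; 4 regions of electron density → sp3.
C3 — 3 σ bonds, plus one π bond. Steric number 3, so sp2.
C4 (3 σ bonds, plus one π bond) has steric number 3: sp2.
C5 (4 σ bonds) has steric number 4: sp3.
C6: 4 σ bonds; 4 regions of electron density → sp3.
C7: 3 σ bonds, plus one π bond — 3 electron domains, sp2.
C8: 3 σ bonds, plus one π bond; 3 regions of electron density → sp2.

C1 sp3, C2 sp3, C3 sp2, C4 sp2, C5 sp3, C6 sp3, C7 sp2, C8 sp2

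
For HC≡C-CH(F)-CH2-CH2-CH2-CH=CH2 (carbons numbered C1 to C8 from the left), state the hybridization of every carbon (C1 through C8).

C1: 2 σ bonds, plus two π bonds — 2 electron domains, sp.
C2 is sp: 2 σ bonds, plus two π bonds, 2 electron-density regions.
C3 is sp3: 4 σ bonds, 4 electron-density regions.
C4 (4 σ bonds) has steric number 4: sp3.
C5 is sp3: 4 σ bonds, 4 electron-density regions.
C6 has 4 σ bonds: steric number 4 → sp3.
C7 carries 3 σ bonds, plus one π bond, giving a steric number of 3, so it is sp2.
C8 is sp2: 3 σ bonds, plus one π bond, 3 electron-density regions.

C1 sp, C2 sp, C3 sp3, C4 sp3, C5 sp3, C6 sp3, C7 sp2, C8 sp2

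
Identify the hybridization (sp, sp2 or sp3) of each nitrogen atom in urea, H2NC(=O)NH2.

Both N lone pairs are conjugated with the C=O; planar sp2.

sp^2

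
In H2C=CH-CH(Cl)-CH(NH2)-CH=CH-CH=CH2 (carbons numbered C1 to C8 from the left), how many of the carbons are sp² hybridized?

C1: sp2 ✓
C2: sp2 ✓
C3: sp3
C4: sp3
C5: sp2 ✓
C6: sp2 ✓
C7: sp2 ✓
C8: sp2 ✓
C1, C2, C5, C6, C7, C8 → 6 sp2 carbons.

6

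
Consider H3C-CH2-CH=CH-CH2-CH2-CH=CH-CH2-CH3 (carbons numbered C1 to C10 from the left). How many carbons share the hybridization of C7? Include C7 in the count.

4

C7 is sp2 (one π bond).
C1: sp3
C2: sp3
C3: sp2 ✓
C4: sp2 ✓
C5: sp3
C6: sp3
C7: sp2 ✓
C8: sp2 ✓
C9: sp3
C10: sp3
4 carbons are sp2.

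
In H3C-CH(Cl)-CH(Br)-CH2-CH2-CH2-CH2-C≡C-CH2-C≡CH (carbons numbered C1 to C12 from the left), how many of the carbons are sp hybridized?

C1: sp3
C2: sp3
C3: sp3
C4: sp3
C5: sp3
C6: sp3
C7: sp3
C8: sp ✓
C9: sp ✓
C10: sp3
C11: sp ✓
C12: sp ✓
C8, C9, C11, C12 → 4 sp carbons.

4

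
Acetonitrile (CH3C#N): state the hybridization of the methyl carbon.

The methyl carbon has 4 σ bonds: steric number 4 → sp3.

sp^3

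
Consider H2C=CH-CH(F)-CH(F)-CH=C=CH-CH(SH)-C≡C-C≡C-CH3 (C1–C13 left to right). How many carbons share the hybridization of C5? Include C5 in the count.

4

C5 is sp2 (one π bond).
C1: sp2 ✓
C2: sp2 ✓
C3: sp3
C4: sp3
C5: sp2 ✓
C6: sp
C7: sp2 ✓
C8: sp3
C9: sp
C10: sp
C11: sp
C12: sp
C13: sp3
4 carbons are sp2.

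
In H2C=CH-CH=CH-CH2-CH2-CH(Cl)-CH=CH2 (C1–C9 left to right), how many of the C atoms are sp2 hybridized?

6

C1: sp2 ✓
C2: sp2 ✓
C3: sp2 ✓
C4: sp2 ✓
C5: sp3
C6: sp3
C7: sp3
C8: sp2 ✓
C9: sp2 ✓
C1, C2, C3, C4, C8, C9 → 6 sp2 carbons.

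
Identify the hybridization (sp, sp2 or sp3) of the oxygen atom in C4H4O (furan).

One O lone pair is in the aromatic π system (p orbital), the other is in an sp2 hybrid in the ring plane; O has two σ bonds + one in-plane lone pair → sp2.

sp^2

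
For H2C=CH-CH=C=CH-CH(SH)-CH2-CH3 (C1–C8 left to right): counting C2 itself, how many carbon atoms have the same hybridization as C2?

C2 is sp2 (one π bond).
C1: sp2 ✓
C2: sp2 ✓
C3: sp2 ✓
C4: sp
C5: sp2 ✓
C6: sp3
C7: sp3
C8: sp3
4 carbons are sp2.

4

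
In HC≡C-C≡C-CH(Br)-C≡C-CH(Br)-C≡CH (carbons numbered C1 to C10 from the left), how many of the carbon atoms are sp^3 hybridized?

2

C1: sp
C2: sp
C3: sp
C4: sp
C5: sp3 ✓
C6: sp
C7: sp
C8: sp3 ✓
C9: sp
C10: sp
C5, C8 → 2 sp3 carbons.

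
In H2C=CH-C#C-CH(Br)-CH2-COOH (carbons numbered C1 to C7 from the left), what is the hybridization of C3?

sp

C3 — 2 σ bonds, plus two π bonds. Steric number 2, so sp.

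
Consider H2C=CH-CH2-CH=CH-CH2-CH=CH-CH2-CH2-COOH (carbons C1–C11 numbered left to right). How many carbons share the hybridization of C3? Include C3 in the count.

4

C3 is sp3 (only σ bonds).
C1: sp2
C2: sp2
C3: sp3 ✓
C4: sp2
C5: sp2
C6: sp3 ✓
C7: sp2
C8: sp2
C9: sp3 ✓
C10: sp3 ✓
C11: sp2
4 carbons are sp3.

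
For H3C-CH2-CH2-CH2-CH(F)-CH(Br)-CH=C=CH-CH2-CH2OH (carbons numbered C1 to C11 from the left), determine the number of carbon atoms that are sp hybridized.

C1: sp3
C2: sp3
C3: sp3
C4: sp3
C5: sp3
C6: sp3
C7: sp2
C8: sp ✓
C9: sp2
C10: sp3
C11: sp3
C8 → 1 sp carbon.

1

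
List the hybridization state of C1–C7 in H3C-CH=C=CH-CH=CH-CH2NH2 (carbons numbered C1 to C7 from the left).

C1 sp3, C2 sp2, C3 sp, C4 sp2, C5 sp2, C6 sp2, C7 sp3

C1: 4 σ bonds — 4 electron domains, sp3.
C2 — 3 σ bonds, plus one π bond. Steric number 3, so sp2.
C3: 2 σ bonds, plus two π bonds — 2 electron domains, sp.
C4 (3 σ bonds, plus one π bond) has steric number 3: sp2.
C5 is sp2: 3 σ bonds, plus one π bond, 3 electron-density regions.
C6 has 3 σ bonds, plus one π bond: steric number 3 → sp2.
C7 carries 4 σ bonds, giving a steric number of 4, so it is sp3.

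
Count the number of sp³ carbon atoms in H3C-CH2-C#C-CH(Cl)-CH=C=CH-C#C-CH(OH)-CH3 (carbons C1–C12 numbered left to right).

C1: sp3 ✓
C2: sp3 ✓
C3: sp
C4: sp
C5: sp3 ✓
C6: sp2
C7: sp
C8: sp2
C9: sp
C10: sp
C11: sp3 ✓
C12: sp3 ✓
C1, C2, C5, C11, C12 → 5 sp3 carbons.

5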